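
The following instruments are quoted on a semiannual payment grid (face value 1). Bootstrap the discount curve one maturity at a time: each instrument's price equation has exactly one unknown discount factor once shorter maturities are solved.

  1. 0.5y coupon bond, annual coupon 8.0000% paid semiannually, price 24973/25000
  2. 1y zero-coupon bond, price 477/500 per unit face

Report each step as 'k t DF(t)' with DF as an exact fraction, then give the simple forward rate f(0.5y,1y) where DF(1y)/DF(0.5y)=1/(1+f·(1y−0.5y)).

1 1/2 1921/2000
2 1 477/500
f(0.5y,1y) = ((1921/2000)/(477/500) − 1)/(1/2) = 13/954 ≈ 1.3627%

step 1 [0.5y] bond c/2=1/25: DF=(24973/25000 − 1/25·(0))/(1+1/25) = 1921/2000 ≈ 0.960500
step 2 [1y] zero: DF = P = 477/500 ≈ 0.954000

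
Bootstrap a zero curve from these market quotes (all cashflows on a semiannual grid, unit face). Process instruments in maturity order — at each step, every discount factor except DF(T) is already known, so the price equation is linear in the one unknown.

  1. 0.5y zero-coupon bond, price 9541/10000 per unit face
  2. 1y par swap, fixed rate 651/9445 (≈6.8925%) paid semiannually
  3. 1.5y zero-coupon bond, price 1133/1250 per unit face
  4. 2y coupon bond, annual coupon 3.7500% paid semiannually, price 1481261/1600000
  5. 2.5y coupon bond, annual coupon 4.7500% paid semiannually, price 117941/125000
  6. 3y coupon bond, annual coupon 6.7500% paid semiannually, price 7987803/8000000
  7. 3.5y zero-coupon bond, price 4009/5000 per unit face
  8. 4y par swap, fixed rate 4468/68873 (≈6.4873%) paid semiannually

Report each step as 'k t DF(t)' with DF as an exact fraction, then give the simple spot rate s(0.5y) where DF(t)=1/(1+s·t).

step 1 [0.5y] zero: DF = P = 9541/10000 ≈ 0.954100
step 2 [1y] swap r/2=651/18890: DF=(1 − 651/18890·(0.954100))/(1+651/18890) = 9349/10000 ≈ 0.934900
step 3 [1.5y] zero: DF = P = 1133/1250 ≈ 0.906400
step 4 [2y] bond c/2=3/160: DF=(1481261/1600000 − 3/160·(0.954100+0.934900+0.906400))/(1+3/160) = 8573/10000 ≈ 0.857300
step 5 [2.5y] bond c/2=19/800: DF=(117941/125000 − 19/800·(0.954100+0.934900+0.906400+0.857300))/(1+19/800) = 8369/10000 ≈ 0.836900
step 6 [3y] bond c/2=27/800: DF=(7987803/8000000 − 27/800·(0.954100+0.934900+0.906400+0.857300+0.836900))/(1+27/800) = 8193/10000 ≈ 0.819300
step 7 [3.5y] zero: DF = P = 4009/5000 ≈ 0.801800
step 8 [4y] swap r/2=2234/68873: DF=(1 − 2234/68873·(0.954100+0.934900+0.906400+0.857300+0.836900+0.819300+0.801800))/(1+2234/68873) = 3883/5000 ≈ 0.776600

1 1/2 9541/10000
2 1 9349/10000
3 3/2 1133/1250
4 2 8573/10000
5 5/2 8369/10000
6 3 8193/10000
7 7/2 4009/5000
8 4 3883/5000
s(0.5y) = (1/(9541/10000) − 1)/(1/2) = 918/9541 ≈ 9.6216%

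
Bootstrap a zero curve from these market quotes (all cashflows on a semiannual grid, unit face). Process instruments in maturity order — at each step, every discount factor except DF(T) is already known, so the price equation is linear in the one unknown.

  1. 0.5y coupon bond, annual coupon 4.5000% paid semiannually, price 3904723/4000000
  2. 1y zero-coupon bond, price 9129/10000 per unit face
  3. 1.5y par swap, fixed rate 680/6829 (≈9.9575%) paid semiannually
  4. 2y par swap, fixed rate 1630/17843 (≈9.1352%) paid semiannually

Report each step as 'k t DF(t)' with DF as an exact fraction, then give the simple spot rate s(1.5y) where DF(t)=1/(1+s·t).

1 1/2 9547/10000
2 1 9129/10000
3 3/2 108/125
4 2 837/1000
s(1.5y) = (1/(108/125) − 1)/(3/2) = 17/162 ≈ 10.4938%

step 1 [0.5y] bond c/2=9/400: DF=(3904723/4000000 − 9/400·(0))/(1+9/400) = 9547/10000 ≈ 0.954700
step 2 [1y] zero: DF = P = 9129/10000 ≈ 0.912900
step 3 [1.5y] swap r/2=340/6829: DF=(1 − 340/6829·(0.954700+0.912900))/(1+340/6829) = 108/125 ≈ 0.864000
step 4 [2y] swap r/2=815/17843: DF=(1 − 815/17843·(0.954700+0.912900+0.864000))/(1+815/17843) = 837/1000 ≈ 0.837000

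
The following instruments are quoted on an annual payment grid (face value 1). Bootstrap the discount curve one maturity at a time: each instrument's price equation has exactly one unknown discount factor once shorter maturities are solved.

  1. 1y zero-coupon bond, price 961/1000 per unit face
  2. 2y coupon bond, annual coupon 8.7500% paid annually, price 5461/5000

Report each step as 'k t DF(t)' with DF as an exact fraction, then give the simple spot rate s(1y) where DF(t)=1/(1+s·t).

1 1 961/1000
2 2 927/1000
s(1y) = (1/(961/1000) − 1)/(1) = 39/961 ≈ 4.0583%

step 1 [1y] zero: DF = P = 961/1000 ≈ 0.961000
step 2 [2y] bond c/1=7/80: DF=(5461/5000 − 7/80·(0.961000))/(1+7/80) = 927/1000 ≈ 0.927000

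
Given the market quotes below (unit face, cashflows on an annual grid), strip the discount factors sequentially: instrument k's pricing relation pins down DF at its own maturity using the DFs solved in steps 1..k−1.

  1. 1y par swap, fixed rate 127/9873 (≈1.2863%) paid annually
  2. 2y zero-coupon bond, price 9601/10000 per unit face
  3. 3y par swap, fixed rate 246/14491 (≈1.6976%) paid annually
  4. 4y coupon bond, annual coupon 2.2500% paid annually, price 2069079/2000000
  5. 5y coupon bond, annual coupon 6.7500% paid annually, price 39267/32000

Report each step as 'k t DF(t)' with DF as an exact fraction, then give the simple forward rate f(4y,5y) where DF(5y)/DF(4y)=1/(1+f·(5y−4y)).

step 1 [1y] swap r/1=127/9873: DF=(1 − 127/9873·(0))/(1+127/9873) = 9873/10000 ≈ 0.987300
step 2 [2y] zero: DF = P = 9601/10000 ≈ 0.960100
step 3 [3y] swap r/1=246/14491: DF=(1 − 246/14491·(0.987300+0.960100))/(1+246/14491) = 2377/2500 ≈ 0.950800
step 4 [4y] bond c/1=9/400: DF=(2069079/2000000 − 9/400·(0.987300+0.960100+0.950800))/(1+9/400) = 237/250 ≈ 0.948000
step 5 [5y] bond c/1=27/400: DF=(39267/32000 − 27/400·(0.987300+0.960100+0.950800+0.948000))/(1+27/400) = 9063/10000 ≈ 0.906300

1 1 9873/10000
2 2 9601/10000
3 3 2377/2500
4 4 237/250
5 5 9063/10000
f(4y,5y) = ((237/250)/(9063/10000) − 1)/(1) = 139/3021 ≈ 4.6011%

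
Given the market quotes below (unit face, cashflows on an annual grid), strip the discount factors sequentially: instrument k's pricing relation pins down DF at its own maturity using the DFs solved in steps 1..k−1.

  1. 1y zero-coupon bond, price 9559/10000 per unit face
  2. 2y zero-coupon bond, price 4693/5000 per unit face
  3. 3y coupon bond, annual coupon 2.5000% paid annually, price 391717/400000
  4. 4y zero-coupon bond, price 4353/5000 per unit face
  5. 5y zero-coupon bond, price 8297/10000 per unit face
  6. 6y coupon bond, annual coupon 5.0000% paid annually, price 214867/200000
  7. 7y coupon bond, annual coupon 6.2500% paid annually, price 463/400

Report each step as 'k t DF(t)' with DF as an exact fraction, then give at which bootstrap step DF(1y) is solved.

step 1 [1y] zero: DF = P = 9559/10000 ≈ 0.955900
step 2 [2y] zero: DF = P = 4693/5000 ≈ 0.938600
step 3 [3y] bond c/1=1/40: DF=(391717/400000 − 1/40·(0.955900+0.938600))/(1+1/40) = 2273/2500 ≈ 0.909200
step 4 [4y] zero: DF = P = 4353/5000 ≈ 0.870600
step 5 [5y] zero: DF = P = 8297/10000 ≈ 0.829700
step 6 [6y] bond c/1=1/20: DF=(214867/200000 − 1/20·(0.955900+0.938600+0.909200+0.870600+0.829700))/(1+1/20) = 8087/10000 ≈ 0.808700
step 7 [7y] bond c/1=1/16: DF=(463/400 − 1/16·(0.955900+0.938600+0.909200+0.870600+0.829700+0.808700))/(1+1/16) = 7769/10000 ≈ 0.776900

1 1 9559/10000
2 2 4693/5000
3 3 2273/2500
4 4 4353/5000
5 5 8297/10000
6 6 8087/10000
7 7 7769/10000
DF(1y) is solved at step 1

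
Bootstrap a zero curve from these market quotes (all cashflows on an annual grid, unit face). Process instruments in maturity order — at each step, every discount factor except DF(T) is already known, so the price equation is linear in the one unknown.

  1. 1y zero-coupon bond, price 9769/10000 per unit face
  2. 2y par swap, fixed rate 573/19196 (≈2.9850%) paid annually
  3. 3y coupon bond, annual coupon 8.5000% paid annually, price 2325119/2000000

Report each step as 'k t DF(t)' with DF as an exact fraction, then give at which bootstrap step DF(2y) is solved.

1 1 9769/10000
2 2 9427/10000
3 3 9211/10000
DF(2y) is solved at step 2

step 1 [1y] zero: DF = P = 9769/10000 ≈ 0.976900
step 2 [2y] swap r/1=573/19196: DF=(1 − 573/19196·(0.976900))/(1+573/19196) = 9427/10000 ≈ 0.942700
step 3 [3y] bond c/1=17/200: DF=(2325119/2000000 − 17/200·(0.976900+0.942700))/(1+17/200) = 9211/10000 ≈ 0.921100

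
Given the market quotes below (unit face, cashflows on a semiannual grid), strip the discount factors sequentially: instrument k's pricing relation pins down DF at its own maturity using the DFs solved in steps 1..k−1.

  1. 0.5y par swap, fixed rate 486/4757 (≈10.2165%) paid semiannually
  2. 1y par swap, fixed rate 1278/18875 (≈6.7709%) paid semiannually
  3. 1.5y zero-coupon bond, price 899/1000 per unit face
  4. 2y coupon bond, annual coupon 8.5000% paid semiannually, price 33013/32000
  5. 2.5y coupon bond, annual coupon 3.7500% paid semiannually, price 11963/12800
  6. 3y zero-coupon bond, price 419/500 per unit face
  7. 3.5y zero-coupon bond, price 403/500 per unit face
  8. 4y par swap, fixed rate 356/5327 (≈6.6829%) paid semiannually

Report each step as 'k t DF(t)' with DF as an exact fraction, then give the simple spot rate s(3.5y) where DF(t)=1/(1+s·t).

1 1/2 4757/5000
2 1 9361/10000
3 3/2 899/1000
4 2 219/250
5 5/2 17/20
6 3 419/500
7 7/2 403/500
8 4 3843/5000
s(3.5y) = (1/(403/500) − 1)/(7/2) = 194/2821 ≈ 6.8770%

step 1 [0.5y] swap r/2=243/4757: DF=(1 − 243/4757·(0))/(1+243/4757) = 4757/5000 ≈ 0.951400
step 2 [1y] swap r/2=639/18875: DF=(1 − 639/18875·(0.951400))/(1+639/18875) = 9361/10000 ≈ 0.936100
step 3 [1.5y] zero: DF = P = 899/1000 ≈ 0.899000
step 4 [2y] bond c/2=17/400: DF=(33013/32000 − 17/400·(0.951400+0.936100+0.899000))/(1+17/400) = 219/250 ≈ 0.876000
step 5 [2.5y] bond c/2=3/160: DF=(11963/12800 − 3/160·(0.951400+0.936100+0.899000+0.876000))/(1+3/160) = 17/20 ≈ 0.850000
step 6 [3y] zero: DF = P = 419/500 ≈ 0.838000
step 7 [3.5y] zero: DF = P = 403/500 ≈ 0.806000
step 8 [4y] swap r/2=178/5327: DF=(1 − 178/5327·(0.951400+0.936100+0.899000+0.876000+0.850000+0.838000+0.806000))/(1+178/5327) = 3843/5000 ≈ 0.768600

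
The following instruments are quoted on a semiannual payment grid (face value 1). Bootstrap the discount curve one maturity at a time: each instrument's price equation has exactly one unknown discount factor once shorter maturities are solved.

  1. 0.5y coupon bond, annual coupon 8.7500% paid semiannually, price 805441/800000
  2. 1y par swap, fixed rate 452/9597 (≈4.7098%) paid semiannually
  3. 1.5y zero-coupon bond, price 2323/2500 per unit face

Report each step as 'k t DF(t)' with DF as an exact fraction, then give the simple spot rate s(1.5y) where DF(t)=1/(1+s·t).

1 1/2 4823/5000
2 1 2387/2500
3 3/2 2323/2500
s(1.5y) = (1/(2323/2500) − 1)/(3/2) = 118/2323 ≈ 5.0796%

step 1 [0.5y] bond c/2=7/160: DF=(805441/800000 − 7/160·(0))/(1+7/160) = 4823/5000 ≈ 0.964600
step 2 [1y] swap r/2=226/9597: DF=(1 − 226/9597·(0.964600))/(1+226/9597) = 2387/2500 ≈ 0.954800
step 3 [1.5y] zero: DF = P = 2323/2500 ≈ 0.929200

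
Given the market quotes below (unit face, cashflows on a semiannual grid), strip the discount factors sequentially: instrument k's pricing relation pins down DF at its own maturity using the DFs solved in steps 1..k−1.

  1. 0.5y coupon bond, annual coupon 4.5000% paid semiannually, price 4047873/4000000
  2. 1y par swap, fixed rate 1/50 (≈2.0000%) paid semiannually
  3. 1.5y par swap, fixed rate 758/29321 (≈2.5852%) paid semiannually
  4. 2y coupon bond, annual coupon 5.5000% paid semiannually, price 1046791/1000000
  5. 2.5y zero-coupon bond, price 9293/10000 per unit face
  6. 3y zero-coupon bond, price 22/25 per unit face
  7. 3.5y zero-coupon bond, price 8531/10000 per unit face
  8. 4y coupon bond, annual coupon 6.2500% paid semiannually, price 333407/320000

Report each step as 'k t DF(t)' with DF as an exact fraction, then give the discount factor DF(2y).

1 1/2 9897/10000
2 1 9803/10000
3 3/2 9621/10000
4 2 9403/10000
5 5/2 9293/10000
6 3 22/25
7 7/2 8531/10000
8 4 8123/10000
DF(2y) = 9403/10000 ≈ 0.940300

step 1 [0.5y] bond c/2=9/400: DF=(4047873/4000000 − 9/400·(0))/(1+9/400) = 9897/10000 ≈ 0.989700
step 2 [1y] swap r/2=1/100: DF=(1 − 1/100·(0.989700))/(1+1/100) = 9803/10000 ≈ 0.980300
step 3 [1.5y] swap r/2=379/29321: DF=(1 − 379/29321·(0.989700+0.980300))/(1+379/29321) = 9621/10000 ≈ 0.962100
step 4 [2y] bond c/2=11/400: DF=(1046791/1000000 − 11/400·(0.989700+0.980300+0.962100))/(1+11/400) = 9403/10000 ≈ 0.940300
step 5 [2.5y] zero: DF = P = 9293/10000 ≈ 0.929300
step 6 [3y] zero: DF = P = 22/25 ≈ 0.880000
step 7 [3.5y] zero: DF = P = 8531/10000 ≈ 0.853100
step 8 [4y] bond c/2=1/32: DF=(333407/320000 − 1/32·(0.989700+0.980300+0.962100+0.940300+0.929300+0.880000+0.853100))/(1+1/32) = 8123/10000 ≈ 0.812300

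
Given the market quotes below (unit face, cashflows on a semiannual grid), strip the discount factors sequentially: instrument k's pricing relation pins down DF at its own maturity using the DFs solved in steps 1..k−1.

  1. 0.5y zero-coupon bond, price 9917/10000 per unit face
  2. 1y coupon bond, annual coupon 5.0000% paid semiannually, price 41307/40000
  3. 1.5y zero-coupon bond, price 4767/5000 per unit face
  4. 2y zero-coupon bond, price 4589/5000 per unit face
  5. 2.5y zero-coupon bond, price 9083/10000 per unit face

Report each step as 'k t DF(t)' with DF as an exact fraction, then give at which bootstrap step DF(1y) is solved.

step 1 [0.5y] zero: DF = P = 9917/10000 ≈ 0.991700
step 2 [1y] bond c/2=1/40: DF=(41307/40000 − 1/40·(0.991700))/(1+1/40) = 9833/10000 ≈ 0.983300
step 3 [1.5y] zero: DF = P = 4767/5000 ≈ 0.953400
step 4 [2y] zero: DF = P = 4589/5000 ≈ 0.917800
step 5 [2.5y] zero: DF = P = 9083/10000 ≈ 0.908300

1 1/2 9917/10000
2 1 9833/10000
3 3/2 4767/5000
4 2 4589/5000
5 5/2 9083/10000
DF(1y) is solved at step 2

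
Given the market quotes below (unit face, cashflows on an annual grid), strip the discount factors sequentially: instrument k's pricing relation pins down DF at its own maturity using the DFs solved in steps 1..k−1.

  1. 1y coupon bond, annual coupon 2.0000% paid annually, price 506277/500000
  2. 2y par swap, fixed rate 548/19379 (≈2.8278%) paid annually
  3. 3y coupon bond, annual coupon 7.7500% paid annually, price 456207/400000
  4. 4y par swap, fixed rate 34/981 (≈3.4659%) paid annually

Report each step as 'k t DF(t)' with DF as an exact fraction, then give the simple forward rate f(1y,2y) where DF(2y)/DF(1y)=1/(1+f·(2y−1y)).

step 1 [1y] bond c/1=1/50: DF=(506277/500000 − 1/50·(0))/(1+1/50) = 9927/10000 ≈ 0.992700
step 2 [2y] swap r/1=548/19379: DF=(1 − 548/19379·(0.992700))/(1+548/19379) = 2363/2500 ≈ 0.945200
step 3 [3y] bond c/1=31/400: DF=(456207/400000 − 31/400·(0.992700+0.945200))/(1+31/400) = 9191/10000 ≈ 0.919100
step 4 [4y] swap r/1=34/981: DF=(1 − 34/981·(0.992700+0.945200+0.919100))/(1+34/981) = 2177/2500 ≈ 0.870800

1 1 9927/10000
2 2 2363/2500
3 3 9191/10000
4 4 2177/2500
f(1y,2y) = ((9927/10000)/(2363/2500) − 1)/(1) = 475/9452 ≈ 5.0254%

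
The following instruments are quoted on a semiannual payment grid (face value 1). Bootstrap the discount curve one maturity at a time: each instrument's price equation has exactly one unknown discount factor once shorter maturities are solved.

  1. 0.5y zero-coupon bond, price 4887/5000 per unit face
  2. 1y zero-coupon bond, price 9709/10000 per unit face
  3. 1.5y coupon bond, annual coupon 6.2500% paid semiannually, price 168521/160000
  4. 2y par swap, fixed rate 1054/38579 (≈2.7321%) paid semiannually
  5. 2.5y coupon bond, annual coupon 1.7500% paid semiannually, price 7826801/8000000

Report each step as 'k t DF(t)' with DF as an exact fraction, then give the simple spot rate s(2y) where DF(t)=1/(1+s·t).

1 1/2 4887/5000
2 1 9709/10000
3 3/2 9623/10000
4 2 9473/10000
5 5/2 2341/2500
s(2y) = (1/(9473/10000) − 1)/(2) = 527/18946 ≈ 2.7816%

step 1 [0.5y] zero: DF = P = 4887/5000 ≈ 0.977400
step 2 [1y] zero: DF = P = 9709/10000 ≈ 0.970900
step 3 [1.5y] bond c/2=1/32: DF=(168521/160000 − 1/32·(0.977400+0.970900))/(1+1/32) = 9623/10000 ≈ 0.962300
step 4 [2y] swap r/2=527/38579: DF=(1 − 527/38579·(0.977400+0.970900+0.962300))/(1+527/38579) = 9473/10000 ≈ 0.947300
step 5 [2.5y] bond c/2=7/800: DF=(7826801/8000000 − 7/800·(0.977400+0.970900+0.962300+0.947300))/(1+7/800) = 2341/2500 ≈ 0.936400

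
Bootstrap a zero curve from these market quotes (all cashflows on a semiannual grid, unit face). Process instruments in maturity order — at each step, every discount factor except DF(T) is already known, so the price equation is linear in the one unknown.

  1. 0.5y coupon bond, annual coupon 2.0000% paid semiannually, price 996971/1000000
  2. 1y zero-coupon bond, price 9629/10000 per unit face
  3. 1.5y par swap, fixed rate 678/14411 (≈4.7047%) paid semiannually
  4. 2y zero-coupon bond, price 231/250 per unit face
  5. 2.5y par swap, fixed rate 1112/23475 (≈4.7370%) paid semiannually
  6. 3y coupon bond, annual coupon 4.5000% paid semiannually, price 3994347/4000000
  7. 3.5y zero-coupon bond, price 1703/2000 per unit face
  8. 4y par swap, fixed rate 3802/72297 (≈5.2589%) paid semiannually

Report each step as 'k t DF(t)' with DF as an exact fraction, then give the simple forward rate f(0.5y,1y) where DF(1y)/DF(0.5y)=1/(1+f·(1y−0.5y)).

1 1/2 9871/10000
2 1 9629/10000
3 3/2 4661/5000
4 2 231/250
5 5/2 1111/1250
6 3 8733/10000
7 7/2 1703/2000
8 4 8099/10000
f(0.5y,1y) = ((9871/10000)/(9629/10000) − 1)/(1/2) = 484/9629 ≈ 5.0265%

step 1 [0.5y] bond c/2=1/100: DF=(996971/1000000 − 1/100·(0))/(1+1/100) = 9871/10000 ≈ 0.987100
step 2 [1y] zero: DF = P = 9629/10000 ≈ 0.962900
step 3 [1.5y] swap r/2=339/14411: DF=(1 − 339/14411·(0.987100+0.962900))/(1+339/14411) = 4661/5000 ≈ 0.932200
step 4 [2y] zero: DF = P = 231/250 ≈ 0.924000
step 5 [2.5y] swap r/2=556/23475: DF=(1 − 556/23475·(0.987100+0.962900+0.932200+0.924000))/(1+556/23475) = 1111/1250 ≈ 0.888800
step 6 [3y] bond c/2=9/400: DF=(3994347/4000000 − 9/400·(0.987100+0.962900+0.932200+0.924000+0.888800))/(1+9/400) = 8733/10000 ≈ 0.873300
step 7 [3.5y] zero: DF = P = 1703/2000 ≈ 0.851500
step 8 [4y] swap r/2=1901/72297: DF=(1 − 1901/72297·(0.987100+0.962900+0.932200+0.924000+0.888800+0.873300+0.851500))/(1+1901/72297) = 8099/10000 ≈ 0.809900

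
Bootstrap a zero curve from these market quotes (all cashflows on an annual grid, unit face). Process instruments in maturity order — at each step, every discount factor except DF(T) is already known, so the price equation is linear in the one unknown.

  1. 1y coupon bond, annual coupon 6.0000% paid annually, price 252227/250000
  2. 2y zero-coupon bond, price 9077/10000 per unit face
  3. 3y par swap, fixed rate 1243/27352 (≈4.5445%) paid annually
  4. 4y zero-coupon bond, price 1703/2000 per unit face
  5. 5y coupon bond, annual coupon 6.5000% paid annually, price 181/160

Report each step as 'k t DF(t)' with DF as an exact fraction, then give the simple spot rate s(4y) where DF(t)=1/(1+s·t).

step 1 [1y] bond c/1=3/50: DF=(252227/250000 − 3/50·(0))/(1+3/50) = 4759/5000 ≈ 0.951800
step 2 [2y] zero: DF = P = 9077/10000 ≈ 0.907700
step 3 [3y] swap r/1=1243/27352: DF=(1 − 1243/27352·(0.951800+0.907700))/(1+1243/27352) = 8757/10000 ≈ 0.875700
step 4 [4y] zero: DF = P = 1703/2000 ≈ 0.851500
step 5 [5y] bond c/1=13/200: DF=(181/160 − 13/200·(0.951800+0.907700+0.875700+0.851500))/(1+13/200) = 8433/10000 ≈ 0.843300

1 1 4759/5000
2 2 9077/10000
3 3 8757/10000
4 4 1703/2000
5 5 8433/10000
s(4y) = (1/(1703/2000) − 1)/(4) = 297/6812 ≈ 4.3600%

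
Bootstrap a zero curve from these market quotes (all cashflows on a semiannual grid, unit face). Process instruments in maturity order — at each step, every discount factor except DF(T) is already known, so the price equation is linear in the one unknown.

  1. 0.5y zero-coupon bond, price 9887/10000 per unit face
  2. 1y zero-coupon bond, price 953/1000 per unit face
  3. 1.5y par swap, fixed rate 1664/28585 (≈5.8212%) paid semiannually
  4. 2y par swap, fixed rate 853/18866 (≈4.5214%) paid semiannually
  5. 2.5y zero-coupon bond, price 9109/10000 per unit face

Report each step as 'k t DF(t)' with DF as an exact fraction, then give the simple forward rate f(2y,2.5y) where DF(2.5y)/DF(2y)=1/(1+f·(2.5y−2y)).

step 1 [0.5y] zero: DF = P = 9887/10000 ≈ 0.988700
step 2 [1y] zero: DF = P = 953/1000 ≈ 0.953000
step 3 [1.5y] swap r/2=832/28585: DF=(1 − 832/28585·(0.988700+0.953000))/(1+832/28585) = 573/625 ≈ 0.916800
step 4 [2y] swap r/2=853/37732: DF=(1 − 853/37732·(0.988700+0.953000+0.916800))/(1+853/37732) = 9147/10000 ≈ 0.914700
step 5 [2.5y] zero: DF = P = 9109/10000 ≈ 0.910900

1 1/2 9887/10000
2 1 953/1000
3 3/2 573/625
4 2 9147/10000
5 5/2 9109/10000
f(2y,2.5y) = ((9147/10000)/(9109/10000) − 1)/(1/2) = 76/9109 ≈ 0.8343%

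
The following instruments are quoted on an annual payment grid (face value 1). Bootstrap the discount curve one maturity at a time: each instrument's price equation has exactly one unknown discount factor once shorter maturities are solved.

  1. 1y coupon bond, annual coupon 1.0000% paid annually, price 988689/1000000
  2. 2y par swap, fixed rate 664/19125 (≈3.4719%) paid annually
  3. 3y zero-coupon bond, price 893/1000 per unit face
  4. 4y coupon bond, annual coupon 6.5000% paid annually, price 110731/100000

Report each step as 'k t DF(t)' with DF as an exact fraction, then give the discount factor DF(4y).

step 1 [1y] bond c/1=1/100: DF=(988689/1000000 − 1/100·(0))/(1+1/100) = 9789/10000 ≈ 0.978900
step 2 [2y] swap r/1=664/19125: DF=(1 − 664/19125·(0.978900))/(1+664/19125) = 1167/1250 ≈ 0.933600
step 3 [3y] zero: DF = P = 893/1000 ≈ 0.893000
step 4 [4y] bond c/1=13/200: DF=(110731/100000 − 13/200·(0.978900+0.933600+0.893000))/(1+13/200) = 1737/2000 ≈ 0.868500

1 1 9789/10000
2 2 1167/1250
3 3 893/1000
4 4 1737/2000
DF(4y) = 1737/2000 ≈ 0.868500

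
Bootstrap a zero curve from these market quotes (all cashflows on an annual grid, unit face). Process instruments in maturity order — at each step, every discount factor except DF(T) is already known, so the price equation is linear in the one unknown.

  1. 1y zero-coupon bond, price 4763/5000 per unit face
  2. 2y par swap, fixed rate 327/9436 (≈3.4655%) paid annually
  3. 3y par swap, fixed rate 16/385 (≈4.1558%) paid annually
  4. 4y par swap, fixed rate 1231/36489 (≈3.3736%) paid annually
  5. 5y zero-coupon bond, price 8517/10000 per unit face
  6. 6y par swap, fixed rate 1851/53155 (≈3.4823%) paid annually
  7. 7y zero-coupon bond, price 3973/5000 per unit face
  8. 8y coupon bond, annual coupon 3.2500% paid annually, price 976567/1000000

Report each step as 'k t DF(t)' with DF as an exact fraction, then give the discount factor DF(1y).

step 1 [1y] zero: DF = P = 4763/5000 ≈ 0.952600
step 2 [2y] swap r/1=327/9436: DF=(1 − 327/9436·(0.952600))/(1+327/9436) = 4673/5000 ≈ 0.934600
step 3 [3y] swap r/1=16/385: DF=(1 − 16/385·(0.952600+0.934600))/(1+16/385) = 553/625 ≈ 0.884800
step 4 [4y] swap r/1=1231/36489: DF=(1 − 1231/36489·(0.952600+0.934600+0.884800))/(1+1231/36489) = 8769/10000 ≈ 0.876900
step 5 [5y] zero: DF = P = 8517/10000 ≈ 0.851700
step 6 [6y] swap r/1=1851/53155: DF=(1 − 1851/53155·(0.952600+0.934600+0.884800+0.876900+0.851700))/(1+1851/53155) = 8149/10000 ≈ 0.814900
step 7 [7y] zero: DF = P = 3973/5000 ≈ 0.794600
step 8 [8y] bond c/1=13/400: DF=(976567/1000000 − 13/400·(0.952600+0.934600+0.884800+0.876900+0.851700+0.814900+0.794600))/(1+13/400) = 1507/2000 ≈ 0.753500

1 1 4763/5000
2 2 4673/5000
3 3 553/625
4 4 8769/10000
5 5 8517/10000
6 6 8149/10000
7 7 3973/5000
8 8 1507/2000
DF(1y) = 4763/5000 ≈ 0.952600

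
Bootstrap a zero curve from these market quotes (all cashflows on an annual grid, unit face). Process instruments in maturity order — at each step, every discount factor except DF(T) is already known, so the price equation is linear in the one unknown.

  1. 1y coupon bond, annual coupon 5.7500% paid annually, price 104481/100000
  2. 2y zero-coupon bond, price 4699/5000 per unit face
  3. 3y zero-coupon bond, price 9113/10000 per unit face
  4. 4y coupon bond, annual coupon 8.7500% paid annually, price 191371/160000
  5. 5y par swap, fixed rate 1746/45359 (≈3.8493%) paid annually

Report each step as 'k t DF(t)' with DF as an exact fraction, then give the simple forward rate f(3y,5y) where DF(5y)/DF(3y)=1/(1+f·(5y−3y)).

1 1 247/250
2 2 4699/5000
3 3 9113/10000
4 4 4357/5000
5 5 4127/5000
f(3y,5y) = ((9113/10000)/(4127/5000) − 1)/(2) = 859/16508 ≈ 5.2035%

step 1 [1y] bond c/1=23/400: DF=(104481/100000 − 23/400·(0))/(1+23/400) = 247/250 ≈ 0.988000
step 2 [2y] zero: DF = P = 4699/5000 ≈ 0.939800
step 3 [3y] zero: DF = P = 9113/10000 ≈ 0.911300
step 4 [4y] bond c/1=7/80: DF=(191371/160000 − 7/80·(0.988000+0.939800+0.911300))/(1+7/80) = 4357/5000 ≈ 0.871400
step 5 [5y] swap r/1=1746/45359: DF=(1 − 1746/45359·(0.988000+0.939800+0.911300+0.871400))/(1+1746/45359) = 4127/5000 ≈ 0.825400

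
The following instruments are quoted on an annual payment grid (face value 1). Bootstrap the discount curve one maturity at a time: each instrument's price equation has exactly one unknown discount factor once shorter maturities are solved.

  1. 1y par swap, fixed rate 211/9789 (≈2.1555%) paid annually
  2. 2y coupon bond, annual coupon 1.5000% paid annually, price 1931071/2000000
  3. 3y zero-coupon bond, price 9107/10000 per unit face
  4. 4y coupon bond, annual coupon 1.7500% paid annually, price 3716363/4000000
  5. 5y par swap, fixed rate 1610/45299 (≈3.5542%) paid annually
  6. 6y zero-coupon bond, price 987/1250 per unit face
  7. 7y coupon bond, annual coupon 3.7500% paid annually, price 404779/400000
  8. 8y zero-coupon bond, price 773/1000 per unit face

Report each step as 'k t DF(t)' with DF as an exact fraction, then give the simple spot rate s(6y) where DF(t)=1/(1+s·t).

step 1 [1y] swap r/1=211/9789: DF=(1 − 211/9789·(0))/(1+211/9789) = 9789/10000 ≈ 0.978900
step 2 [2y] bond c/1=3/200: DF=(1931071/2000000 − 3/200·(0.978900))/(1+3/200) = 1171/1250 ≈ 0.936800
step 3 [3y] zero: DF = P = 9107/10000 ≈ 0.910700
step 4 [4y] bond c/1=7/400: DF=(3716363/4000000 − 7/400·(0.978900+0.936800+0.910700))/(1+7/400) = 1729/2000 ≈ 0.864500
step 5 [5y] swap r/1=1610/45299: DF=(1 − 1610/45299·(0.978900+0.936800+0.910700+0.864500))/(1+1610/45299) = 839/1000 ≈ 0.839000
step 6 [6y] zero: DF = P = 987/1250 ≈ 0.789600
step 7 [7y] bond c/1=3/80: DF=(404779/400000 − 3/80·(0.978900+0.936800+0.910700+0.864500+0.839000+0.789600))/(1+3/80) = 7831/10000 ≈ 0.783100
step 8 [8y] zero: DF = P = 773/1000 ≈ 0.773000

1 1 9789/10000
2 2 1171/1250
3 3 9107/10000
4 4 1729/2000
5 5 839/1000
6 6 987/1250
7 7 7831/10000
8 8 773/1000
s(6y) = (1/(987/1250) − 1)/(6) = 263/5922 ≈ 4.4411%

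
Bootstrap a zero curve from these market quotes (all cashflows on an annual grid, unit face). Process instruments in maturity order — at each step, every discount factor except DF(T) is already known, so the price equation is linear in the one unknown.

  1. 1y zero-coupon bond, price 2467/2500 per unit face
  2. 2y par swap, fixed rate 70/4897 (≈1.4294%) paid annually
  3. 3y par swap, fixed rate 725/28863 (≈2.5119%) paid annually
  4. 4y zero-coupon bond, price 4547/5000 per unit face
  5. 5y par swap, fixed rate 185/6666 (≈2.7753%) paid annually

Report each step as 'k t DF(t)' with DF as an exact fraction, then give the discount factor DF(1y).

step 1 [1y] zero: DF = P = 2467/2500 ≈ 0.986800
step 2 [2y] swap r/1=70/4897: DF=(1 − 70/4897·(0.986800))/(1+70/4897) = 243/250 ≈ 0.972000
step 3 [3y] swap r/1=725/28863: DF=(1 − 725/28863·(0.986800+0.972000))/(1+725/28863) = 371/400 ≈ 0.927500
step 4 [4y] zero: DF = P = 4547/5000 ≈ 0.909400
step 5 [5y] swap r/1=185/6666: DF=(1 − 185/6666·(0.986800+0.972000+0.927500+0.909400))/(1+185/6666) = 1741/2000 ≈ 0.870500

1 1 2467/2500
2 2 243/250
3 3 371/400
4 4 4547/5000
5 5 1741/2000
DF(1y) = 2467/2500 ≈ 0.986800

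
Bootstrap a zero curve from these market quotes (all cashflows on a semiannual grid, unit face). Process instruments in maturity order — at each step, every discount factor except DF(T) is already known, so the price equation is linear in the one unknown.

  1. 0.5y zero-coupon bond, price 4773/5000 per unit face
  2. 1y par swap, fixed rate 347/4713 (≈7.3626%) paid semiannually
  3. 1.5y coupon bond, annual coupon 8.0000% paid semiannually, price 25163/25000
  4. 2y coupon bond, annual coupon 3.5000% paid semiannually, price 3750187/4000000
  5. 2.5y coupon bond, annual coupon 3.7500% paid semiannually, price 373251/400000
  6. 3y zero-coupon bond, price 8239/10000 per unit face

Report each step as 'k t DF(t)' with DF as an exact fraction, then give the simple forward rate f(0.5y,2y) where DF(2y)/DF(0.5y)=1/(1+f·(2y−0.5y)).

1 1/2 4773/5000
2 1 4653/5000
3 3/2 8953/10000
4 2 546/625
5 5/2 8487/10000
6 3 8239/10000
f(0.5y,2y) = ((4773/5000)/(546/625) − 1)/(3/2) = 45/728 ≈ 6.1813%

step 1 [0.5y] zero: DF = P = 4773/5000 ≈ 0.954600
step 2 [1y] swap r/2=347/9426: DF=(1 − 347/9426·(0.954600))/(1+347/9426) = 4653/5000 ≈ 0.930600
step 3 [1.5y] bond c/2=1/25: DF=(25163/25000 − 1/25·(0.954600+0.930600))/(1+1/25) = 8953/10000 ≈ 0.895300
step 4 [2y] bond c/2=7/400: DF=(3750187/4000000 − 7/400·(0.954600+0.930600+0.895300))/(1+7/400) = 546/625 ≈ 0.873600
step 5 [2.5y] bond c/2=3/160: DF=(373251/400000 − 3/160·(0.954600+0.930600+0.895300+0.873600))/(1+3/160) = 8487/10000 ≈ 0.848700
step 6 [3y] zero: DF = P = 8239/10000 ≈ 0.823900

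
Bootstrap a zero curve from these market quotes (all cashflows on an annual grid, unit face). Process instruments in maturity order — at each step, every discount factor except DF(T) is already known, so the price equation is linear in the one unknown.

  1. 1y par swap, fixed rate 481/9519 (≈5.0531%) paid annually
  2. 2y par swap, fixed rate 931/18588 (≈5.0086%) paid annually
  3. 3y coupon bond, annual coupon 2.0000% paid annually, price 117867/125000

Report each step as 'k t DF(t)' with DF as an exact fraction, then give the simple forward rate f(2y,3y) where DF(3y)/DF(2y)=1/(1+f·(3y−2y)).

1 1 9519/10000
2 2 9069/10000
3 3 111/125
f(2y,3y) = ((9069/10000)/(111/125) − 1)/(1) = 63/2960 ≈ 2.1284%

step 1 [1y] swap r/1=481/9519: DF=(1 − 481/9519·(0))/(1+481/9519) = 9519/10000 ≈ 0.951900
step 2 [2y] swap r/1=931/18588: DF=(1 − 931/18588·(0.951900))/(1+931/18588) = 9069/10000 ≈ 0.906900
step 3 [3y] bond c/1=1/50: DF=(117867/125000 − 1/50·(0.951900+0.906900))/(1+1/50) = 111/125 ≈ 0.888000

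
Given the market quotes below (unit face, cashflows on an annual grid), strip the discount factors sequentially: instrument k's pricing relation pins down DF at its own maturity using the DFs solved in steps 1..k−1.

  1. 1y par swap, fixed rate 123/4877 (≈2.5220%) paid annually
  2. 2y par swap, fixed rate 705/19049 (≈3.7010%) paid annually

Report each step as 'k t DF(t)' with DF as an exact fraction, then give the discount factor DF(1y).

step 1 [1y] swap r/1=123/4877: DF=(1 − 123/4877·(0))/(1+123/4877) = 4877/5000 ≈ 0.975400
step 2 [2y] swap r/1=705/19049: DF=(1 − 705/19049·(0.975400))/(1+705/19049) = 1859/2000 ≈ 0.929500

1 1 4877/5000
2 2 1859/2000
DF(1y) = 4877/5000 ≈ 0.975400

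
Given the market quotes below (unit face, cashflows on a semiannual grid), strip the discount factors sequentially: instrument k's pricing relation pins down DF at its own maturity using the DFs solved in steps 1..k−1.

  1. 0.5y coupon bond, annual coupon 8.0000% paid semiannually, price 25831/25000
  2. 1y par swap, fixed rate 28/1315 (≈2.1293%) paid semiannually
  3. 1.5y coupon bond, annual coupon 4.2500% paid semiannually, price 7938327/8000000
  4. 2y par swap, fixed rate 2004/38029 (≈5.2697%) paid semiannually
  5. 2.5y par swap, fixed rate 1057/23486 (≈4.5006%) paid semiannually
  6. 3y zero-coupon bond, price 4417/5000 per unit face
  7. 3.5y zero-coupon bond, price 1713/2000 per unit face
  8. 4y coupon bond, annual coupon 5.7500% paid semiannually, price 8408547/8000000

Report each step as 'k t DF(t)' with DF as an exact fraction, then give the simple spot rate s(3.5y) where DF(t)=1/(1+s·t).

1 1/2 1987/2000
2 1 979/1000
3 3/2 4653/5000
4 2 4499/5000
5 5/2 8943/10000
6 3 4417/5000
7 7/2 1713/2000
8 4 4209/5000
s(3.5y) = (1/(1713/2000) − 1)/(7/2) = 82/1713 ≈ 4.7869%

step 1 [0.5y] bond c/2=1/25: DF=(25831/25000 − 1/25·(0))/(1+1/25) = 1987/2000 ≈ 0.993500
step 2 [1y] swap r/2=14/1315: DF=(1 − 14/1315·(0.993500))/(1+14/1315) = 979/1000 ≈ 0.979000
step 3 [1.5y] bond c/2=17/800: DF=(7938327/8000000 − 17/800·(0.993500+0.979000))/(1+17/800) = 4653/5000 ≈ 0.930600
step 4 [2y] swap r/2=1002/38029: DF=(1 − 1002/38029·(0.993500+0.979000+0.930600))/(1+1002/38029) = 4499/5000 ≈ 0.899800
step 5 [2.5y] swap r/2=1057/46972: DF=(1 − 1057/46972·(0.993500+0.979000+0.930600+0.899800))/(1+1057/46972) = 8943/10000 ≈ 0.894300
step 6 [3y] zero: DF = P = 4417/5000 ≈ 0.883400
step 7 [3.5y] zero: DF = P = 1713/2000 ≈ 0.856500
step 8 [4y] bond c/2=23/800: DF=(8408547/8000000 − 23/800·(0.993500+0.979000+0.930600+0.899800+0.894300+0.883400+0.856500))/(1+23/800) = 4209/5000 ≈ 0.841800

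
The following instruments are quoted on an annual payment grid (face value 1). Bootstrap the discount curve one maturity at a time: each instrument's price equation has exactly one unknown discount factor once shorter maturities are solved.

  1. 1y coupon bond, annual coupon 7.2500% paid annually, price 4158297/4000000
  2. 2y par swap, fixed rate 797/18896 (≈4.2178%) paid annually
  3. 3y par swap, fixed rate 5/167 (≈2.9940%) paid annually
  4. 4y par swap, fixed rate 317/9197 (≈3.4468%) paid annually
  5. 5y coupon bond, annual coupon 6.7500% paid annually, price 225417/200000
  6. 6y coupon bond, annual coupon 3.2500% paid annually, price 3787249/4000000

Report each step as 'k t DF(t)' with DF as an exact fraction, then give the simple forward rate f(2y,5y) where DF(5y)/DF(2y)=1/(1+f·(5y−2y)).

step 1 [1y] bond c/1=29/400: DF=(4158297/4000000 − 29/400·(0))/(1+29/400) = 9693/10000 ≈ 0.969300
step 2 [2y] swap r/1=797/18896: DF=(1 − 797/18896·(0.969300))/(1+797/18896) = 9203/10000 ≈ 0.920300
step 3 [3y] swap r/1=5/167: DF=(1 − 5/167·(0.969300+0.920300))/(1+5/167) = 229/250 ≈ 0.916000
step 4 [4y] swap r/1=317/9197: DF=(1 − 317/9197·(0.969300+0.920300+0.916000))/(1+317/9197) = 2183/2500 ≈ 0.873200
step 5 [5y] bond c/1=27/400: DF=(225417/200000 − 27/400·(0.969300+0.920300+0.916000+0.873200))/(1+27/400) = 1029/1250 ≈ 0.823200
step 6 [6y] bond c/1=13/400: DF=(3787249/4000000 − 13/400·(0.969300+0.920300+0.916000+0.873200+0.823200))/(1+13/400) = 7753/10000 ≈ 0.775300

1 1 9693/10000
2 2 9203/10000
3 3 229/250
4 4 2183/2500
5 5 1029/1250
6 6 7753/10000
f(2y,5y) = ((9203/10000)/(1029/1250) − 1)/(3) = 971/24696 ≈ 3.9318%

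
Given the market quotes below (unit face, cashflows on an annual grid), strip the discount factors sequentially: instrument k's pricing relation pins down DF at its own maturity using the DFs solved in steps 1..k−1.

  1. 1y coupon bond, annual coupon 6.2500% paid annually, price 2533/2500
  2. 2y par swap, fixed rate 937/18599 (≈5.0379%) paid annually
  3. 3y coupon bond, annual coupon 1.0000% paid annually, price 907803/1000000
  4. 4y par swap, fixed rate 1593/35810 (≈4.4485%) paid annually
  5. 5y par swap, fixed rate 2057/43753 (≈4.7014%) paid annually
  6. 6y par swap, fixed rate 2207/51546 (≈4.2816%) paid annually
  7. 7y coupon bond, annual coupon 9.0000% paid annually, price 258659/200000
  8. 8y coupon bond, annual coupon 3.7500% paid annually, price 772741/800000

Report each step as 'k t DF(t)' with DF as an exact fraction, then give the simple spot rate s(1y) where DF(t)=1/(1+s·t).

1 1 596/625
2 2 9063/10000
3 3 2201/2500
4 4 8407/10000
5 5 7943/10000
6 6 7793/10000
7 7 7609/10000
8 8 1793/2500
s(1y) = (1/(596/625) − 1)/(1) = 29/596 ≈ 4.8658%

step 1 [1y] bond c/1=1/16: DF=(2533/2500 − 1/16·(0))/(1+1/16) = 596/625 ≈ 0.953600
step 2 [2y] swap r/1=937/18599: DF=(1 − 937/18599·(0.953600))/(1+937/18599) = 9063/10000 ≈ 0.906300
step 3 [3y] bond c/1=1/100: DF=(907803/1000000 − 1/100·(0.953600+0.906300))/(1+1/100) = 2201/2500 ≈ 0.880400
step 4 [4y] swap r/1=1593/35810: DF=(1 − 1593/35810·(0.953600+0.906300+0.880400))/(1+1593/35810) = 8407/10000 ≈ 0.840700
step 5 [5y] swap r/1=2057/43753: DF=(1 − 2057/43753·(0.953600+0.906300+0.880400+0.840700))/(1+2057/43753) = 7943/10000 ≈ 0.794300
step 6 [6y] swap r/1=2207/51546: DF=(1 − 2207/51546·(0.953600+0.906300+0.880400+0.840700+0.794300))/(1+2207/51546) = 7793/10000 ≈ 0.779300
step 7 [7y] bond c/1=9/100: DF=(258659/200000 − 9/100·(0.953600+0.906300+0.880400+0.840700+0.794300+0.779300))/(1+9/100) = 7609/10000 ≈ 0.760900
step 8 [8y] bond c/1=3/80: DF=(772741/800000 − 3/80·(0.953600+0.906300+0.880400+0.840700+0.794300+0.779300+0.760900))/(1+3/80) = 1793/2500 ≈ 0.717200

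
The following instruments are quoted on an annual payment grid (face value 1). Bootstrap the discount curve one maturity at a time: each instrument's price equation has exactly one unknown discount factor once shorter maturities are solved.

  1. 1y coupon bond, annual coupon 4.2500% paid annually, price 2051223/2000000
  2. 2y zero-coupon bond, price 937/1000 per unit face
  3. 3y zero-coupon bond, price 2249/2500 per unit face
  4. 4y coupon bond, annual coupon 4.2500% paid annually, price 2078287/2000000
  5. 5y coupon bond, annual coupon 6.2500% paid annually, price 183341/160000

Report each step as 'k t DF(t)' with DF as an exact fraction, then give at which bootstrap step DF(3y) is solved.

step 1 [1y] bond c/1=17/400: DF=(2051223/2000000 − 17/400·(0))/(1+17/400) = 4919/5000 ≈ 0.983800
step 2 [2y] zero: DF = P = 937/1000 ≈ 0.937000
step 3 [3y] zero: DF = P = 2249/2500 ≈ 0.899600
step 4 [4y] bond c/1=17/400: DF=(2078287/2000000 − 17/400·(0.983800+0.937000+0.899600))/(1+17/400) = 4409/5000 ≈ 0.881800
step 5 [5y] bond c/1=1/16: DF=(183341/160000 − 1/16·(0.983800+0.937000+0.899600+0.881800))/(1+1/16) = 8607/10000 ≈ 0.860700

1 1 4919/5000
2 2 937/1000
3 3 2249/2500
4 4 4409/5000
5 5 8607/10000
DF(3y) is solved at step 3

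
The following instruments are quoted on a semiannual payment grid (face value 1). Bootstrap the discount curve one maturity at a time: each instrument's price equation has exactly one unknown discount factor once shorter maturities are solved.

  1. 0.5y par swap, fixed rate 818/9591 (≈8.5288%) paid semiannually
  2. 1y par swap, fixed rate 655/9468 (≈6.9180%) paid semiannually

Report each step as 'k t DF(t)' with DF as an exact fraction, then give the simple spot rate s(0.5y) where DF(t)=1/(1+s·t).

step 1 [0.5y] swap r/2=409/9591: DF=(1 − 409/9591·(0))/(1+409/9591) = 9591/10000 ≈ 0.959100
step 2 [1y] swap r/2=655/18936: DF=(1 − 655/18936·(0.959100))/(1+655/18936) = 1869/2000 ≈ 0.934500

1 1/2 9591/10000
2 1 1869/2000
s(0.5y) = (1/(9591/10000) − 1)/(1/2) = 818/9591 ≈ 8.5288%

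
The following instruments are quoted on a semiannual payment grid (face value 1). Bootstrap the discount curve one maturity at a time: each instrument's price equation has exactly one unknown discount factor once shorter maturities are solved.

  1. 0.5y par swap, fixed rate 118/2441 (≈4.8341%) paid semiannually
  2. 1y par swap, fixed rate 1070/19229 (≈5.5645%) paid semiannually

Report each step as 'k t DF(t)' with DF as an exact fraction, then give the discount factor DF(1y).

1 1/2 2441/2500
2 1 1893/2000
DF(1y) = 1893/2000 ≈ 0.946500

step 1 [0.5y] swap r/2=59/2441: DF=(1 − 59/2441·(0))/(1+59/2441) = 2441/2500 ≈ 0.976400
step 2 [1y] swap r/2=535/19229: DF=(1 − 535/19229·(0.976400))/(1+535/19229) = 1893/2000 ≈ 0.946500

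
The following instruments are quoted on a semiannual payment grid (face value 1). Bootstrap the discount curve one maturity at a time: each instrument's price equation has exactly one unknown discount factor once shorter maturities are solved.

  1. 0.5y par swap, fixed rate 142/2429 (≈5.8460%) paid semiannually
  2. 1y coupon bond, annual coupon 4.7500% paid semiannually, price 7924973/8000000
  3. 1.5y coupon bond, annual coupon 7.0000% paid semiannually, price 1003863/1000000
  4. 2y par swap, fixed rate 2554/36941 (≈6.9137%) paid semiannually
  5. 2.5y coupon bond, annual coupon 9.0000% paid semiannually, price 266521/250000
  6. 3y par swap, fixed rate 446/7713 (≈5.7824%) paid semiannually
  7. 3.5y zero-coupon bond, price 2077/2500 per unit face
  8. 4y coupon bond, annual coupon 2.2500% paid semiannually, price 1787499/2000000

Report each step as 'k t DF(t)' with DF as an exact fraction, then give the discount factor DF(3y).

step 1 [0.5y] swap r/2=71/2429: DF=(1 − 71/2429·(0))/(1+71/2429) = 2429/2500 ≈ 0.971600
step 2 [1y] bond c/2=19/800: DF=(7924973/8000000 − 19/800·(0.971600))/(1+19/800) = 9451/10000 ≈ 0.945100
step 3 [1.5y] bond c/2=7/200: DF=(1003863/1000000 − 7/200·(0.971600+0.945100))/(1+7/200) = 9051/10000 ≈ 0.905100
step 4 [2y] swap r/2=1277/36941: DF=(1 − 1277/36941·(0.971600+0.945100+0.905100))/(1+1277/36941) = 8723/10000 ≈ 0.872300
step 5 [2.5y] bond c/2=9/200: DF=(266521/250000 − 9/200·(0.971600+0.945100+0.905100+0.872300))/(1+9/200) = 8611/10000 ≈ 0.861100
step 6 [3y] swap r/2=223/7713: DF=(1 − 223/7713·(0.971600+0.945100+0.905100+0.872300+0.861100))/(1+223/7713) = 8439/10000 ≈ 0.843900
step 7 [3.5y] zero: DF = P = 2077/2500 ≈ 0.830800
step 8 [4y] bond c/2=9/800: DF=(1787499/2000000 − 9/800·(0.971600+0.945100+0.905100+0.872300+0.861100+0.843900+0.830800))/(1+9/800) = 1629/2000 ≈ 0.814500

1 1/2 2429/2500
2 1 9451/10000
3 3/2 9051/10000
4 2 8723/10000
5 5/2 8611/10000
6 3 8439/10000
7 7/2 2077/2500
8 4 1629/2000
DF(3y) = 8439/10000 ≈ 0.843900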